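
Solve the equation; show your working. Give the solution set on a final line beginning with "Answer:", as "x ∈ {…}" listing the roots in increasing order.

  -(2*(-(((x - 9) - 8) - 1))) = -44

Step 1. [-(2*(-(((x - 9) - 8) - 1))) = -44] flip signs both sides. So neg: 2*(-(((x - 9) - 8) - 1)) = 44.
Step 2. [2*(-(((x - 9) - 8) - 1)) = 44] 2 out front; divide by 2 ⇒ div: -(((x - 9) - 8) - 1) = 22.
Step 3. [-(((x - 9) - 8) - 1) = 22] leading − — multiply by −1, so neg: ((x - 9) - 8) - 1 = -22.
Step 4. [((x - 9) - 8) - 1 = -22] -1 is outermost — add 1 both sides ⇒ sub: (x - 9) - 8 = -21.
Step 5. [(x - 9) - 8 = -21] add 8: x sits inside (… - 8) ⇒ sub: x - 9 = -13.
Step 6. [x - 9 = -13] 9 comes off first (add 9). So sub: x = -4.

Answer: x ∈ {-4}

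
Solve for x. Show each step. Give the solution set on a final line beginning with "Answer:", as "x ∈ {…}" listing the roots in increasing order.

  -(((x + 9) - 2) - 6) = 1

Step 1. [-(((x + 9) - 2) - 6) = 1] LHS negated; negate both sides, so neg: ((x + 9) - 2) - 6 = -1.
Step 2. [((x + 9) - 2) - 6 = -1] -6 is outermost — add 6 both sides, so sub: (x + 9) - 2 = 5.
Step 3. [(x + 9) - 2 = 5] peel the -2: add 2 from each side ⇒ sub: x + 9 = 7.
Step 4. [x + 9 = 7] +9 is outermost — subtract 9 both sides ⇒ sub: x = -2.

Answer: x ∈ {-2}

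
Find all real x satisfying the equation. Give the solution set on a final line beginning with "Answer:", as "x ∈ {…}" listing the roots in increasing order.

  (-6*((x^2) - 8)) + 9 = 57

Step 1. [(-6*((x^2) - 8)) + 9 = 57] +9 is outermost — subtract 9 both sides ⇒ sub: -6*((x^2) - 8) = 48.
Step 2. [-6*((x^2) - 8) = 48] -6·(inner) — divide through by -6. So div: (x^2) - 8 = -8.
Step 3. [(x^2) - 8 = -8] 8 comes off first (add 8), so sub: x^2 = 0.
Step 4. [x^2 = 0] LHS squared, RHS 0 ≥ 0: apply √ (±). So sqrt: x = 0.

Answer: x ∈ {0}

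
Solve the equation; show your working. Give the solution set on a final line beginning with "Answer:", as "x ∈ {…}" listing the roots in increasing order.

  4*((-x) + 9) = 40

Step 1. [4*((-x) + 9) = 40] LHS = 4·(…); ÷4 both sides ⇒ div: (-x) + 9 = 10.
Step 2. [(-x) + 9 = 10] +9 is outermost — subtract 9 both sides ⇒ sub: -x = 1.
Step 3. [-x = 1] flip signs both sides. So neg: x = -1.

Answer: x ∈ {-1}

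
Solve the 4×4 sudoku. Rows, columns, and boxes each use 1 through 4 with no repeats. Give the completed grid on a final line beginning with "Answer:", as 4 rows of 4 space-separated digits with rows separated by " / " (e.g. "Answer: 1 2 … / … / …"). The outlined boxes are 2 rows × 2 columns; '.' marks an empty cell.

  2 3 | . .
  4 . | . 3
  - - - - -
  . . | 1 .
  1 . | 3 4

Step 1. [r3c2∈{2,4}] r3c2 is the only open cell in row 3 admitting 4, so r3c2=4.
Step 2. [r1c3∈{4}] r1c3 has the single candidate 4. So r1c3=4.
Step 3. [r1c4∈{1}] r1c4 has the single candidate 1 ⇒ r1c4=1.
Step 4. [r3c4∈{2}] r3c4 has the single candidate 2 ⇒ r3c4=2.
Step 5. [r2c3∈{2}] nothing but 2 survives at r2c3, so r2c3=2.
Step 6. [r3c1∈{3}] nothing but 3 survives at r3c1 ⇒ r3c1=3.
Step 7. [r4c2∈{2}] nothing but 2 survives at r4c2 ⇒ r4c2=2.
Step 8. [r2c2∈{1}] only 1 remains possible at r2c2, so r2c2=1.

Answer: 2 3 4 1 / 4 1 2 3 / 3 4 1 2 / 1 2 3 4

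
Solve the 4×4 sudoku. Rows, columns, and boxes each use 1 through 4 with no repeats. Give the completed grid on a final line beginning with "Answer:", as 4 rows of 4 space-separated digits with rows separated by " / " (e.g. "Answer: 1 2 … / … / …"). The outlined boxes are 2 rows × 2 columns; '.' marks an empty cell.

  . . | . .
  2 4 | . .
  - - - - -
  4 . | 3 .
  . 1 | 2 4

Step 1. [r2c3∈{1}] only 1 remains possible at r2c3, so r2c3=1.
Step 2. [r1c2∈{3}] only 3 remains possible at r1c2 ⇒ r1c2=3.
Step 3. [r1c1∈{1}] r1c1 is down to just 1 ⇒ r1c1=1.
Step 4. [r3c2∈{2}] r3c2's peers cover all but 2, so r3c2=2.
Step 5. [r4c1∈{3}] r4c1 is down to just 3, so r4c1=3.
Step 6. [r2c4∈{3}] only 3 remains possible at r2c4 ⇒ r2c4=3.
Step 7. [r1c4∈{2}] only 2 remains possible at r1c4 ⇒ r1c4=2.
Step 8. [r1c3∈{4}] nothing but 4 survives at r1c3 ⇒ r1c3=4.
Step 9. [r3c4∈{1}] r3c4's peers cover all but 1 ⇒ r3c4=1.

Answer: 1 3 4 2 / 2 4 1 3 / 4 2 3 1 / 3 1 2 4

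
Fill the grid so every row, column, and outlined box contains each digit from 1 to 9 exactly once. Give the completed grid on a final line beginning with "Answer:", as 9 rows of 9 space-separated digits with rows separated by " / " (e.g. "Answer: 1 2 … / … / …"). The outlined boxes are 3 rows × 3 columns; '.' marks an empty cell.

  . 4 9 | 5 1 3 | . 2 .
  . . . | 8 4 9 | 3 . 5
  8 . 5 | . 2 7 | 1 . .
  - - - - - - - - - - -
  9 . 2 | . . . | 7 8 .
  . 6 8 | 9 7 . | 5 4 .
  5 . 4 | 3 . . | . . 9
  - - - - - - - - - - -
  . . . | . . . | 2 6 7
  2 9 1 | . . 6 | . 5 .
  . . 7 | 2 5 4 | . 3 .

Step 1. [r6c8∈{1}] r6c8 has the single candidate 1 ⇒ r6c8=1.
Step 2. [r4c5∈{6}] nothing but 6 survives at r4c5, so r4c5=6.
Step 3. [r7c3∈{3}] nothing but 3 survives at r7c3, so r7c3=3.
Step 4. [r1c1∈{6,7}] across row 1, 7 lands solely at r1c1. So r1c1=7.
Step 5. [r9c2∈{8}] nothing but 8 survives at r9c2. So r9c2=8.
Step 6. [r6c5∈{8}] nothing but 8 survives at r6c5, so r6c5=8.
Step 7. [r5c1∈{1,3}] col 1 places 3 nowhere but r5c1 ⇒ r5c1=3.
Step 8. [r5c6∈{1,2}] in row 5, 1 fits only at r5c6. So r5c6=1.
Step 9. [r8c7∈{4,8}] col 7 places 4 nowhere but r8c7. So r8c7=4.
Step 10. [r2c1∈{1,6}] across col 1, 1 lands solely at r2c1 ⇒ r2c1=1.
Step 11. [r1c7∈{6,8}] 8 has one home in col 7: r1c7 ⇒ r1c7=8.
Step 12. [r3c4∈{6}] r3c4's peers cover all but 6 ⇒ r3c4=6.
Step 13. [r3c9∈{4}] r3c9's peers cover all but 4 ⇒ r3c9=4.
Step 14. [r8c5∈{3}] r8c5 has the single candidate 3 ⇒ r8c5=3.
Step 15. [r4c6∈{5}] r4c6 has the single candidate 5. So r4c6=5.
Step 16. [r4c4∈{4}] r4c4 is down to just 4 ⇒ r4c4=4.
Step 17. [r4c9∈{3}] r4c9 has the single candidate 3 ⇒ r4c9=3.
Step 18. [r8c9∈{8}] nothing but 8 survives at r8c9. So r8c9=8.
Step 19. [r5c9∈{2}] r5c9 is down to just 2. So r5c9=2.
Step 20. [r9c1∈{6}] r9c1 has the single candidate 6. So r9c1=6.
Step 21. [r2c2∈{2}] nothing but 2 survives at r2c2. So r2c2=2.
Step 22. [r6c7∈{6}] r6c7 is down to just 6. So r6c7=6.
Step 23. [r9c7∈{9}] r9c7 has the single candidate 9, so r9c7=9.
Step 24. [r3c2∈{3}] r3c2's peers cover all but 3 ⇒ r3c2=3.
Step 25. [r2c3∈{6}] r2c3 is down to just 6, so r2c3=6.
Step 26. [r7c4∈{1}] r7c4 has the single candidate 1, so r7c4=1.
Step 27. [r6c2∈{7}] r6c2 has the single candidate 7 ⇒ r6c2=7.
Step 28. [r7c1∈{4}] r7c1 is down to just 4. So r7c1=4.
Step 29. [r2c8∈{7}] r2c8 has the single candidate 7, so r2c8=7.
Step 30. [r8c4∈{7}] r8c4's peers cover all but 7 ⇒ r8c4=7.
Step 31. [r7c2∈{5}] r7c2 is down to just 5. So r7c2=5.
Step 32. [r1c9∈{6}] r1c9 is down to just 6 ⇒ r1c9=6.
Step 33. [r7c5∈{9}] nothing but 9 survives at r7c5, so r7c5=9.
Step 34. [r4c2∈{1}] r4c2's peers cover all but 1, so r4c2=1.
Step 35. [r7c6∈{8}] only 8 remains possible at r7c6, so r7c6=8.
Step 36. [r6c6∈{2}] r6c6 is down to just 2, so r6c6=2.
Step 37. [r3c8∈{9}] r3c8 has the single candidate 9. So r3c8=9.
Step 38. [r9c9∈{1}] r9c9 is down to just 1, so r9c9=1.

Answer: 7 4 9 5 1 3 8 2 6 / 1 2 6 8 4 9 3 7 5 / 8 3 5 6 2 7 1 9 4 / 9 1 2 4 6 5 7 8 3 / 3 6 8 9 7 1 5 4 2 / 5 7 4 3 8 2 6 1 9 / 4 5 3 1 9 8 2 6 7 / 2 9 1 7 3 6 4 5 8 / 6 8 7 2 5 4 9 3 1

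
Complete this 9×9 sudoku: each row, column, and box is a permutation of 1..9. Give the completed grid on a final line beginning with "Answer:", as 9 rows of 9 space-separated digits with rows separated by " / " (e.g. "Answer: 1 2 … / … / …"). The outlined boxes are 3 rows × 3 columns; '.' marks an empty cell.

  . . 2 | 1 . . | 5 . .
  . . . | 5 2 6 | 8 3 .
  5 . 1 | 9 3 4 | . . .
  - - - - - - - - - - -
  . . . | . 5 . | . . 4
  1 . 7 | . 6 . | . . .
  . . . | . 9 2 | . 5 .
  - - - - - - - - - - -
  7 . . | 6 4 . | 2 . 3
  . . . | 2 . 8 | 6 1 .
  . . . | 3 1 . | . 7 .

Step 1. [r3c2∈{6,7,8}] across row 3, 8 lands solely at r3c2. So r3c2=8.
Step 2. [r5c2∈{2,3,4,5,9}] 5 has one home in row 5: r5c2, so r5c2=5.
Step 3. [r3c7∈{7}] r3c7 is down to just 7 ⇒ r3c7=7.
Step 4. [r6c9∈{1,6,7,8}] 7 has one home in col 9: r6c9 ⇒ r6c9=7.
Step 5. [r4c8∈{2,6,8,9}] 6 has one home in box 6: r4c8. So r4c8=6.
Step 6. [r9c7∈{4,9}] in col 7, 4 fits only at r9c7 ⇒ r9c7=4.
Step 7. [r4c6∈{1,3,7}] 1 has one home in col 6: r4c6, so r4c6=1.
Step 8. [r2c2∈{4,7,9}] r2c2 is the only open cell in row 2 admitting 7. So r2c2=7.
Step 9. [r1c8∈{4,9}] across col 8, 4 lands solely at r1c8. So r1c8=4.
Step 10. [r3c9∈{2,6}] 6 has one home in row 3: r3c9 ⇒ r3c9=6.
Step 11. [r1c9∈{9}] r1c9 is down to just 9 ⇒ r1c9=9.
Step 12. [r7c8∈{8,9}] in box 9, 9 fits only at r7c8, so r7c8=9.
Step 13. [r7c3∈{5,8}] across row 7, 8 lands solely at r7c3. So r7c3=8.
Step 14. [r9c6∈{5,9}] across col 6, 9 lands solely at r9c6 ⇒ r9c6=9.
Step 15. [r5c8∈{2,8}] r5c8 is the only open cell in col 8 admitting 8. So r5c8=8.
Step 16. [r5c7∈{3,9}] in row 5, 9 fits only at r5c7. So r5c7=9.
Step 17. [r4c7∈{3}] r4c7 has the single candidate 3, so r4c7=3.
Step 18. [r4c3∈{9}] r4c3 has the single candidate 9 ⇒ r4c3=9.
Step 19. [r2c3∈{4}] only 4 remains possible at r2c3. So r2c3=4.
Step 20. [r8c2∈{3,4,9}] col 2 places 9 nowhere but r8c2, so r8c2=9.
Step 21. [r6c2∈{3,4,6}] in col 2, 4 fits only at r6c2. So r6c2=4.
Step 22. [r8c9∈{5}] only 5 remains possible at r8c9 ⇒ r8c9=5.
Step 23. [r8c3∈{3}] only 3 remains possible at r8c3 ⇒ r8c3=3.
Step 24. [r6c1∈{3,6,8}] in row 6, 3 fits only at r6c1, so r6c1=3.
Step 25. [r1c1∈{6}] r1c1's peers cover all but 6, so r1c1=6.
Step 26. [r4c2∈{2}] r4c2 has the single candidate 2, so r4c2=2.
Step 27. [r1c6∈{7}] nothing but 7 survives at r1c6 ⇒ r1c6=7.
Step 28. [r9c2∈{6}] nothing but 6 survives at r9c2. So r9c2=6.
Step 29. [r4c4∈{7,8}] row 4 places 7 nowhere but r4c4 ⇒ r4c4=7.
Step 30. [r2c9∈{1}] r2c9 has the single candidate 1 ⇒ r2c9=1.
Step 31. [r9c1∈{2}] only 2 remains possible at r9c1. So r9c1=2.
Step 32. [r9c9∈{8}] r9c9 is down to just 8 ⇒ r9c9=8.
Step 33. [r1c2∈{3}] nothing but 3 survives at r1c2, so r1c2=3.
Step 34. [r8c1∈{4}] only 4 remains possible at r8c1 ⇒ r8c1=4.
Step 35. [r1c5∈{8}] only 8 remains possible at r1c5 ⇒ r1c5=8.
Step 36. [r9c3∈{5}] r9c3's peers cover all but 5 ⇒ r9c3=5.
Step 37. [r2c1∈{9}] r2c1 has the single candidate 9, so r2c1=9.
Step 38. [r4c1∈{8}] only 8 remains possible at r4c1. So r4c1=8.
Step 39. [r6c4∈{8}] nothing but 8 survives at r6c4. So r6c4=8.
Step 40. [r5c4∈{4}] nothing but 4 survives at r5c4, so r5c4=4.
Step 41. [r5c9∈{2}] r5c9 has the single candidate 2, so r5c9=2.
Step 42. [r3c8∈{2}] r3c8 has the single candidate 2 ⇒ r3c8=2.
Step 43. [r6c3∈{6}] nothing but 6 survives at r6c3. So r6c3=6.
Step 44. [r8c5∈{7}] r8c5 has the single candidate 7. So r8c5=7.
Step 45. [r6c7∈{1}] nothing but 1 survives at r6c7, so r6c7=1.
Step 46. [r7c6∈{5}] r7c6's peers cover all but 5. So r7c6=5.
Step 47. [r7c2∈{1}] r7c2 is down to just 1 ⇒ r7c2=1.
Step 48. [r5c6∈{3}] r5c6's peers cover all but 3. So r5c6=3.

Answer: 6 3 2 1 8 7 5 4 9 / 9 7 4 5 2 6 8 3 1 / 5 8 1 9 3 4 7 2 6 / 8 2 9 7 5 1 3 6 4 / 1 5 7 4 6 3 9 8 2 / 3 4 6 8 9 2 1 5 7 / 7 1 8 6 4 5 2 9 3 / 4 9 3 2 7 8 6 1 5 / 2 6 5 3 1 9 4 7 8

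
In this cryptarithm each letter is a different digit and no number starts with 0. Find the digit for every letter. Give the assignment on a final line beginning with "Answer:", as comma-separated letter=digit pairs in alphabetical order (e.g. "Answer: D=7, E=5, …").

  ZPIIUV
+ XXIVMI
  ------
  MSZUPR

Step 1. [col 1: V + I ≡ R (mod 10)] no forcing yet in column 1 (carry-in 0); V=8 is free and consistent — try it ⇒ V=8.
Step 2. [col 1: V + I ≡ R (mod 10)] several values work for R in column 1 (V + I ≡ R (mod 10), carry-in 0); try R=3, so R=3.
Step 3. [col 1: V + I ≡ R (mod 10)] column 1: given V=8, R=3, carry-in 0, and digits 3,8 already taken and all letters distinct, V+I≡R (mod 10) forces I=5. So I=5.
Step 4. [col 2: U + M ≡ P (mod 10)] P=2 is one option consistent with column 2 (U + M ≡ P (mod 10), carry-in 1) — take it, so P=2.
Step 5. [col 2: U + M ≡ P (mod 10)] U=4 is one option consistent with column 2 (U + M ≡ P (mod 10), carry-in 1) — take it. So U=4.
Step 6. [col 2: U + M ≡ P (mod 10)] in column 2 we have U+M≡P with carry-in 1; given U=4, P=2 and digits 2,3,4,5,8 already taken and all letters distinct, that pins M to 7, so M=7.
Step 7. [col 4: I + I ≡ Z (mod 10)] from column 4 (I=5, carry-in 1, digits 2,3,4,5,7,8 already taken and all letters distinct): Z must equal 1, so Z=1.
Step 8. [col 5: P + X ≡ S (mod 10)] from column 5 (P=2, carry-in 1, digits 1,2,3,4,5,7,8 already taken and all letters distinct): X must equal 6, so X=6.
Step 9. [col 5: P + X ≡ S (mod 10)] column 5: given P=2, X=6, carry-in 1, and digits 1,2,3,4,5,6,7,8 already taken and all letters distinct, P+X≡S (mod 10) forces S=9, so S=9.

Answer: I=5, M=7, P=2, R=3, S=9, U=4, V=8, X=6, Z=1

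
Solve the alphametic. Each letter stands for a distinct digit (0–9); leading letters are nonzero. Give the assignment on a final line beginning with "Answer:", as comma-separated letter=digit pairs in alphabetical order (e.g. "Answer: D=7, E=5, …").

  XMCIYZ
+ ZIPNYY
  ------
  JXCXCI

Step 1. [col 1: Z + Y ≡ I (mod 10)] column 1 (Z + Y ≡ I (mod 10), carry-in 0) doesn't pin Y yet; pick Y=8 and continue ⇒ Y=8.
Step 2. [col 1: Z + Y ≡ I (mod 10)] Z=3 is one option consistent with column 1 (Z + Y ≡ I (mod 10), carry-in 0) — take it, so Z=3.
Step 3. [col 1: Z + Y ≡ I (mod 10)] column 1 reads Z+Y+carry(0)=I with Z=3, Y=8; with digits 3,8 already taken and all letters distinct, the only value for I is 1. So I=1.
Step 4. [col 2: Y + Y ≡ C (mod 10)] from column 2 (Y=8, carry-in 1, digits 1,3,8 already taken and all letters distinct): C must equal 7, so C=7.
Step 5. [col 3: I + N ≡ X (mod 10)] no forcing yet in column 3 (carry-in 1); X=6 is free and consistent — try it. So X=6.
Step 6. [col 3: I + N ≡ X (mod 10)] column 3: given I=1, X=6, carry-in 1, and digits 1,3,6,7,8 already taken and all letters distinct, I+N≡X (mod 10) forces N=4. So N=4.
Step 7. [col 4: C + P ≡ C (mod 10)] column 4: given C=7, carry-in 0, and digits 1,3,4,6,7,8 already taken and all letters distinct, C+P≡C (mod 10) forces P=0 ⇒ P=0.
Step 8. [col 5: M + I ≡ X (mod 10)] from column 5 (I=1, X=6, carry-in 0, digits 0,1,3,4,6,7,8 already taken and all letters distinct): M must equal 5. So M=5.
Step 9. [col 6: X + Z ≡ J (mod 10)] from column 6 (X=6, Z=3, carry-in 0, digits 0,1,3,4,5,6,7,8 already taken and all letters distinct): J must equal 9 ⇒ J=9.

Answer: C=7, I=1, J=9, M=5, N=4, P=0, X=6, Y=8, Z=3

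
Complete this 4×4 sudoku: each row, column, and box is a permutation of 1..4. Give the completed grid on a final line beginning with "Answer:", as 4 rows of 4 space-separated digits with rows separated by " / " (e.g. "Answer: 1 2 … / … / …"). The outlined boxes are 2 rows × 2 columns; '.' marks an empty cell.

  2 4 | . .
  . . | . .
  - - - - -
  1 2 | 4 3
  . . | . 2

Step 1. [r2c1∈{3}] r2c1 is down to just 3. So r2c1=3.
Step 2. [r1c4∈{1}] r1c4 has the single candidate 1. So r1c4=1.
Step 3. [r4c3∈{1}] r4c3 has the single candidate 1, so r4c3=1.
Step 4. [r2c2∈{1}] r2c2's peers cover all but 1 ⇒ r2c2=1.
Step 5. [r4c1∈{4}] r4c1's peers cover all but 4, so r4c1=4.
Step 6. [r1c3∈{3}] only 3 remains possible at r1c3, so r1c3=3.
Step 7. [r4c2∈{3}] r4c2 has the single candidate 3 ⇒ r4c2=3.
Step 8. [r2c4∈{4}] r2c4 is down to just 4, so r2c4=4.
Step 9. [r2c3∈{2}] r2c3 has the single candidate 2 ⇒ r2c3=2.

Answer: 2 4 3 1 / 3 1 2 4 / 1 2 4 3 / 4 3 1 2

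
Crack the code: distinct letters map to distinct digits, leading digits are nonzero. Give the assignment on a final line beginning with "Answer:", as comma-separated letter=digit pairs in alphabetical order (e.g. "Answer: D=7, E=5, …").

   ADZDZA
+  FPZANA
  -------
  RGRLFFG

Step 1. [R] R is the leading digit of a 7-digit sum of two 6-digit numbers; the final carry is exactly 1. So R=1.
Step 2. [col 1: A + A ≡ G (mod 10)] G=0 is one option consistent with column 1 (A + A ≡ G (mod 10), carry-in 0) — take it, so G=0.
Step 3. [col 1: A + A ≡ G (mod 10)] column 1: given G=0, carry-in 0, and digits 0,1 already taken and all letters distinct, A+A≡G (mod 10) forces A=5. So A=5.
Step 4. [col 2: Z + N ≡ F (mod 10)] column 2 (Z + N ≡ F (mod 10), carry-in 1) doesn't pin F yet; pick F=4 and continue. So F=4.
Step 5. [col 2: Z + N ≡ F (mod 10)] N=7 is one option consistent with column 2 (Z + N ≡ F (mod 10), carry-in 1) — take it ⇒ N=7.
Step 6. [col 2: Z + N ≡ F (mod 10)] column 2 reads Z+N+carry(1)=F with N=7, F=4; with digits 0,1,4,5,7 already taken and all letters distinct, the only value for Z is 6. So Z=6.
Step 7. [col 3: D + A ≡ F (mod 10)] column 3: given A=5, F=4, carry-in 1, and digits 0,1,4,5,6,7 already taken and all letters distinct, D+A≡F (mod 10) forces D=8 ⇒ D=8.
Step 8. [col 4: Z + Z ≡ L (mod 10)] column 4 reads Z+Z+carry(1)=L with Z=6; with digits 0,1,4,5,6,7,8 already taken and all letters distinct, the only value for L is 3 ⇒ L=3.
Step 9. [col 5: D + P ≡ R (mod 10)] column 5 reads D+P+carry(1)=R with D=8, R=1; with digits 0,1,3,4,5,6,7,8 already taken and all letters distinct, the only value for P is 2, so P=2.

Answer: A=5, D=8, F=4, G=0, L=3, N=7, P=2, R=1, Z=6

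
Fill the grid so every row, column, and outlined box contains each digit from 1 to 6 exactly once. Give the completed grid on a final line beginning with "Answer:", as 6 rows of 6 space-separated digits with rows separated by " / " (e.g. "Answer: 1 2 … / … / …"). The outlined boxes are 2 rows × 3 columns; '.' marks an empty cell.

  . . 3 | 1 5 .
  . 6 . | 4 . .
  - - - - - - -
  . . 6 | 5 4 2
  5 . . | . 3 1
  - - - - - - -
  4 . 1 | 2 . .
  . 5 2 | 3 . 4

Step 1. [r1c2∈{2,4}] row 1 places 4 nowhere but r1c2. So r1c2=4.
Step 2. [r3c2∈{1,3}] across col 2, 1 lands solely at r3c2. So r3c2=1.
Step 3. [r5c5∈{6}] r5c5 is down to just 6. So r5c5=6.
Step 4. [r2c5∈{2}] r2c5 has the single candidate 2. So r2c5=2.
Step 5. [r5c2∈{3}] nothing but 3 survives at r5c2. So r5c2=3.
Step 6. [r3c1∈{3}] r3c1's peers cover all but 3, so r3c1=3.
Step 7. [r5c6∈{5}] only 5 remains possible at r5c6, so r5c6=5.
Step 8. [r6c1∈{6}] r6c1's peers cover all but 6. So r6c1=6.
Step 9. [r2c6∈{3}] r2c6 has the single candidate 3. So r2c6=3.
Step 10. [r1c6∈{6}] only 6 remains possible at r1c6, so r1c6=6.
Step 11. [r4c3∈{4}] r4c3's peers cover all but 4 ⇒ r4c3=4.
Step 12. [r1c1∈{2}] r1c1 has the single candidate 2. So r1c1=2.
Step 13. [r4c4∈{6}] only 6 remains possible at r4c4 ⇒ r4c4=6.
Step 14. [r2c1∈{1}] r2c1's peers cover all but 1. So r2c1=1.
Step 15. [r4c2∈{2}] r4c2's peers cover all but 2. So r4c2=2.
Step 16. [r6c5∈{1}] nothing but 1 survives at r6c5 ⇒ r6c5=1.
Step 17. [r2c3∈{5}] r2c3 is down to just 5 ⇒ r2c3=5.

Answer: 2 4 3 1 5 6 / 1 6 5 4 2 3 / 3 1 6 5 4 2 / 5 2 4 6 3 1 / 4 3 1 2 6 5 / 6 5 2 3 1 4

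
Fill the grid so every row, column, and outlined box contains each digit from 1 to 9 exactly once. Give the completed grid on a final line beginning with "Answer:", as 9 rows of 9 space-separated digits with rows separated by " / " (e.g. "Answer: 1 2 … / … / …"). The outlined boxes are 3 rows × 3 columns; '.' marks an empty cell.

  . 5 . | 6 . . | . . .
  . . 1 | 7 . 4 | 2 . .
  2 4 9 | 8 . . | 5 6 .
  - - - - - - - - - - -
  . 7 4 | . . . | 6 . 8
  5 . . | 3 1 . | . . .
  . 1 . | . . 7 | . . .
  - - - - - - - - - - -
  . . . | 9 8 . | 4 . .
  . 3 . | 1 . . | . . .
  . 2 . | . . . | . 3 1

Step 1. [r7c2∈{6}] r7c2's peers cover all but 6. So r7c2=6.
Step 2. [r3c9∈{3,7}] 7 has one home in row 3: r3c9, so r3c9=7.
Step 3. [r5c2∈{8,9}] col 2 places 9 nowhere but r5c2 ⇒ r5c2=9.
Step 4. [r2c5∈{3,5,9}] r2c5 is the only open cell in row 2 admitting 5 ⇒ r2c5=5.
Step 5. [r1c7∈{1,3,8,9}] in col 7, 1 fits only at r1c7 ⇒ r1c7=1.
Step 6. [r8c9∈{2,5,6,9}] across col 9, 6 lands solely at r8c9 ⇒ r8c9=6.
Step 7. [r4c1∈{3}] only 3 remains possible at r4c1, so r4c1=3.
Step 8. [r1c3∈{3,7,8}] col 3 places 3 nowhere but r1c3, so r1c3=3.
Step 9. [r1c1∈{7,8}] r1c1 is the only open cell in row 1 admitting 7, so r1c1=7.
Step 10. [r1c8∈{4,8,9}] 8 has one home in row 1: r1c8, so r1c8=8.
Step 11. [r2c8∈{9}] r2c8 has the single candidate 9. So r2c8=9.
Step 12. [r6c9∈{2,3,4,5,9}] across col 9, 9 lands solely at r6c9, so r6c9=9.
Step 13. [r7c9∈{2,5}] col 9 places 5 nowhere but r7c9 ⇒ r7c9=5.
Step 14. [r5c9∈{2,4}] 2 has one home in col 9: r5c9 ⇒ r5c9=2.
Step 15. [r6c3∈{2,6,8}] in col 3, 2 fits only at r6c3, so r6c3=2.
Step 16. [r6c1∈{6,8}] r6c1 is the only open cell in row 6 admitting 8, so r6c1=8.
Step 17. [r7c3∈{7}] only 7 remains possible at r7c3, so r7c3=7.
Step 18. [r6c5∈{4,6}] in row 6, 6 fits only at r6c5 ⇒ r6c5=6.
Step 19. [r4c4∈{2,5}] in col 4, 2 fits only at r4c4. So r4c4=2.
Step 20. [r6c4∈{4,5}] 4 has one home in box 5: r6c4, so r6c4=4.
Step 21. [r4c6∈{5,9}] box 5 places 5 nowhere but r4c6 ⇒ r4c6=5.
Step 22. [r8c6∈{2}] only 2 remains possible at r8c6 ⇒ r8c6=2.
Step 23. [r8c8∈{7}] r8c8's peers cover all but 7. So r8c8=7.
Step 24. [r8c3∈{5,8}] 5 has one home in row 8: r8c3. So r8c3=5.
Step 25. [r8c5∈{4}] r8c5 is down to just 4 ⇒ r8c5=4.
Step 26. [r8c1∈{9}] r8c1 is down to just 9 ⇒ r8c1=9.
Step 27. [r1c5∈{2,9}] across row 1, 2 lands solely at r1c5 ⇒ r1c5=2.
Step 28. [r9c3∈{8}] r9c3 is down to just 8. So r9c3=8.
Step 29. [r3c6∈{1,3}] 1 has one home in row 3: r3c6, so r3c6=1.
Step 30. [r1c6∈{9}] nothing but 9 survives at r1c6. So r1c6=9.
Step 31. [r3c5∈{3}] r3c5 is down to just 3. So r3c5=3.
Step 32. [r6c8∈{5}] r6c8 has the single candidate 5. So r6c8=5.
Step 33. [r2c9∈{3}] r2c9's peers cover all but 3. So r2c9=3.
Step 34. [r5c7∈{7}] r5c7 has the single candidate 7 ⇒ r5c7=7.
Step 35. [r2c2∈{8}] r2c2 is down to just 8, so r2c2=8.
Step 36. [r7c6∈{3}] r7c6 is down to just 3, so r7c6=3.
Step 37. [r8c7∈{8}] only 8 remains possible at r8c7 ⇒ r8c7=8.
Step 38. [r4c8∈{1}] r4c8's peers cover all but 1, so r4c8=1.
Step 39. [r9c7∈{9}] r9c7 is down to just 9, so r9c7=9.
Step 40. [r1c9∈{4}] only 4 remains possible at r1c9. So r1c9=4.
Step 41. [r5c3∈{6}] r5c3 has the single candidate 6 ⇒ r5c3=6.
Step 42. [r9c5∈{7}] only 7 remains possible at r9c5, so r9c5=7.
Step 43. [r9c4∈{5}] r9c4's peers cover all but 5 ⇒ r9c4=5.
Step 44. [r6c7∈{3}] r6c7 has the single candidate 3, so r6c7=3.
Step 45. [r5c6∈{8}] r5c6's peers cover all but 8, so r5c6=8.
Step 46. [r7c8∈{2}] r7c8's peers cover all but 2 ⇒ r7c8=2.
Step 47. [r2c1∈{6}] nothing but 6 survives at r2c1, so r2c1=6.
Step 48. [r4c5∈{9}] r4c5 is down to just 9. So r4c5=9.
Step 49. [r5c8∈{4}] nothing but 4 survives at r5c8 ⇒ r5c8=4.
Step 50. [r9c1∈{4}] r9c1 has the single candidate 4, so r9c1=4.
Step 51. [r9c6∈{6}] r9c6 is down to just 6. So r9c6=6.
Step 52. [r7c1∈{1}] r7c1 has the single candidate 1, so r7c1=1.

Answer: 7 5 3 6 2 9 1 8 4 / 6 8 1 7 5 4 2 9 3 / 2 4 9 8 3 1 5 6 7 / 3 7 4 2 9 5 6 1 8 / 5 9 6 3 1 8 7 4 2 / 8 1 2 4 6 7 3 5 9 / 1 6 7 9 8 3 4 2 5 / 9 3 5 1 4 2 8 7 6 / 4 2 8 5 7 6 9 3 1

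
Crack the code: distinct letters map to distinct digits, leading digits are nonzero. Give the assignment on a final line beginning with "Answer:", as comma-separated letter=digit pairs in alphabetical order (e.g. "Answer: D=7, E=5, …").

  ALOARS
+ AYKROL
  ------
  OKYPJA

Step 1. [col 1: S + L ≡ A (mod 10)] column 1 (S + L ≡ A (mod 10), carry-in 0) doesn't pin L yet; pick L=7 and continue. So L=7.
Step 2. [col 1: S + L ≡ A (mod 10)] column 1 (S + L ≡ A (mod 10), carry-in 0) doesn't pin A yet; pick A=1 and continue, so A=1.
Step 3. [col 1: S + L ≡ A (mod 10)] column 1 reads S+L+carry(0)=A with L=7, A=1; with digits 1,7 already taken and all letters distinct, the only value for S is 4. So S=4.
Step 4. [col 2: R + O ≡ J (mod 10)] R=6 is one option consistent with column 2 (R + O ≡ J (mod 10), carry-in 1) — take it. So R=6.
Step 5. [col 2: R + O ≡ J (mod 10)] no forcing yet in column 2 (carry-in 1); J=0 is free and consistent — try it ⇒ J=0.
Step 6. [col 2: R + O ≡ J (mod 10)] from column 2 (R=6, J=0, carry-in 1, digits 0,1,4,6,7 already taken and all letters distinct): O must equal 3. So O=3.
Step 7. [col 3: A + R ≡ P (mod 10)] column 3 reads A+R+carry(1)=P with A=1, R=6; with digits 0,1,3,4,6,7 already taken and all letters distinct, the only value for P is 8 ⇒ P=8.
Step 8. [col 4: O + K ≡ Y (mod 10)] no forcing yet in column 4 (carry-in 0); K=2 is free and consistent — try it, so K=2.
Step 9. [col 4: O + K ≡ Y (mod 10)] column 4: given O=3, K=2, carry-in 0, and digits 0,1,2,3,4,6,7,8 already taken and all letters distinct, O+K≡Y (mod 10) forces Y=5. So Y=5.

Answer: A=1, J=0, K=2, L=7, O=3, P=8, R=6, S=4, Y=5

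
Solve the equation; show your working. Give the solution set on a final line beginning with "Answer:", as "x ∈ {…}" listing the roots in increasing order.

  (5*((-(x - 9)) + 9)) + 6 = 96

Step 1. [(5*((-(x - 9)) + 9)) + 6 = 96] the outer +6 inverts by subtracting 6, so sub: 5*((-(x - 9)) + 9) = 90.
Step 2. [5*((-(x - 9)) + 9) = 90] 5·(inner) — divide through by 5 ⇒ div: (-(x - 9)) + 9 = 18.
Step 3. [(-(x - 9)) + 9 = 18] peel the +9: subtract 9 from each side ⇒ sub: -(x - 9) = 9.
Step 4. [-(x - 9) = 9] flip signs both sides. So neg: x - 9 = -9.
Step 5. [x - 9 = -9] the outer -9 inverts by adding 9, so sub: x = 0.

Answer: x ∈ {0}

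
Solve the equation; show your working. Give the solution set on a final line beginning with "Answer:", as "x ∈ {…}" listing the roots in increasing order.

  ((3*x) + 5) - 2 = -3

Step 1. [((3*x) + 5) - 2 = -3] 2 comes off first (add 2). So sub: (3*x) + 5 = -1.
Step 2. [(3*x) + 5 = -1] subtract 5: x sits inside (… + 5), so sub: 3*x = -6.
Step 3. [3*x = -6] leading coefficient 3: divide by 3 ⇒ div: x = -2.

Answer: x ∈ {-2}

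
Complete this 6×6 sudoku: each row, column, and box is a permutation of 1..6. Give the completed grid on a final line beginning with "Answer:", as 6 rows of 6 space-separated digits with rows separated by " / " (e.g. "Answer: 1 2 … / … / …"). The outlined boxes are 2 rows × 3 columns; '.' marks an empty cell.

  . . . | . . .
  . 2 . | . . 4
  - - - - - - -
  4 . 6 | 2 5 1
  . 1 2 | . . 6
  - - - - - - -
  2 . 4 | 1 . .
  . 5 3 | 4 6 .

Step 1. [r5c5∈{3}] r5c5 is down to just 3, so r5c5=3.
Step 2. [r1c6∈{2,3,5}] col 6 places 3 nowhere but r1c6 ⇒ r1c6=3.
Step 3. [r2c1∈{1,3,5,6}] across row 2, 3 lands solely at r2c1 ⇒ r2c1=3.
Step 4. [r1c1∈{1,5,6}] across col 1, 6 lands solely at r1c1, so r1c1=6.
Step 5. [r2c5∈{1}] r2c5 is down to just 1 ⇒ r2c5=1.
Step 6. [r1c4∈{5}] r1c4 has the single candidate 5, so r1c4=5.
Step 7. [r5c2∈{6}] r5c2 has the single candidate 6. So r5c2=6.
Step 8. [r1c3∈{1}] r1c3 has the single candidate 1, so r1c3=1.
Step 9. [r3c2∈{3}] r3c2 has the single candidate 3. So r3c2=3.
Step 10. [r6c1∈{1}] only 1 remains possible at r6c1. So r6c1=1.
Step 11. [r6c6∈{2}] only 2 remains possible at r6c6. So r6c6=2.
Step 12. [r4c4∈{3}] r4c4 has the single candidate 3 ⇒ r4c4=3.
Step 13. [r4c5∈{4}] r4c5's peers cover all but 4 ⇒ r4c5=4.
Step 14. [r5c6∈{5}] r5c6 has the single candidate 5. So r5c6=5.
Step 15. [r4c1∈{5}] r4c1's peers cover all but 5, so r4c1=5.
Step 16. [r1c5∈{2}] r1c5 has the single candidate 2, so r1c5=2.
Step 17. [r2c4∈{6}] r2c4's peers cover all but 6 ⇒ r2c4=6.
Step 18. [r1c2∈{4}] r1c2 has the single candidate 4, so r1c2=4.
Step 19. [r2c3∈{5}] r2c3 has the single candidate 5 ⇒ r2c3=5.

Answer: 6 4 1 5 2 3 / 3 2 5 6 1 4 / 4 3 6 2 5 1 / 5 1 2 3 4 6 / 2 6 4 1 3 5 / 1 5 3 4 6 2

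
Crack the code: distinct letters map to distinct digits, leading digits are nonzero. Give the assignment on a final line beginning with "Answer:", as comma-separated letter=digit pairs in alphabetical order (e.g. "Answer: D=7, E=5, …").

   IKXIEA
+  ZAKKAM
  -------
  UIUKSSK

Step 1. [col 1: A + M ≡ K (mod 10)] no forcing yet in column 1 (carry-in 0); A=8 is free and consistent — try it. So A=8.
Step 2. [U] the sum has 7 digits but both addends have 6; that extra leading digit U is the final carry, namely 1, so U=1.
Step 3. [col 1: A + M ≡ K (mod 10)] column 1 (A + M ≡ K (mod 10), carry-in 0) doesn't pin M yet; pick M=5 and continue, so M=5.
Step 4. [col 1: A + M ≡ K (mod 10)] column 1: given A=8, M=5, carry-in 0, and digits 1,5,8 already taken and all letters distinct, A+M≡K (mod 10) forces K=3 ⇒ K=3.
Step 5. [col 2: E + A ≡ S (mod 10)] no forcing yet in column 2 (carry-in 1); E=7 is free and consistent — try it, so E=7.
Step 6. [col 2: E + A ≡ S (mod 10)] column 2 reads E+A+carry(1)=S with E=7, A=8; with digits 1,3,5,7,8 already taken and all letters distinct, the only value for S is 6, so S=6.
Step 7. [col 3: I + K ≡ S (mod 10)] in column 3 we have I+K≡S with carry-in 1; given K=3, S=6 and digits 1,3,5,6,7,8 already taken and all letters distinct, that pins I to 2, so I=2.
Step 8. [col 4: X + K ≡ K (mod 10)] in column 4 we have X+K≡K with carry-in 0; given K=3 and digits 1,2,3,5,6,7,8 already taken and all letters distinct, that pins X to 0. So X=0.
Step 9. [col 6: I + Z ≡ I (mod 10)] column 6: given I=2, carry-in 1, and digits 0,1,2,3,5,6,7,8 already taken and all letters distinct, I+Z≡I (mod 10) forces Z=9, so Z=9.

Answer: A=8, E=7, I=2, K=3, M=5, S=6, U=1, X=0, Z=9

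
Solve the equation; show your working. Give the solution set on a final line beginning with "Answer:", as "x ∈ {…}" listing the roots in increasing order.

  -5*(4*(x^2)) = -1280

Step 1. [-5*(4*(x^2)) = -1280] divide by the outer -5 ⇒ div: 4*(x^2) = 256.
Step 2. [4*(x^2) = 256] 4 out front; divide by 4. So div: x^2 = 64.
Step 3. [x^2 = 64] 64 ≥ 0, LHS is (·)² — take ±√. So sqrt: x = 8 or -8.

Answer: x ∈ {-8, 8}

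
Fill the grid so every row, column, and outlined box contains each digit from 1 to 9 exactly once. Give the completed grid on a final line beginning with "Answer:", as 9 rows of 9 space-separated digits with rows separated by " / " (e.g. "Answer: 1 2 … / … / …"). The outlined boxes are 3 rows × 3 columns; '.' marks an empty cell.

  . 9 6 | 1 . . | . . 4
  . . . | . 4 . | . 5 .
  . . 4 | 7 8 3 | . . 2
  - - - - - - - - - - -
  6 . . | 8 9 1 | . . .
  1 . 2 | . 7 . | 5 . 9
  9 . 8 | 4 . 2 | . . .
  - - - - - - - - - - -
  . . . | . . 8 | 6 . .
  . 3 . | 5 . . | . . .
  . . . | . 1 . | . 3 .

Step 1. [r9c2∈{2,4,5,6,7,8}] col 2 places 6 nowhere but r9c2, so r9c2=6.
Step 2. [r2c2∈{1,2,7,8}] r2c2 is the only open cell in col 2 admitting 8. So r2c2=8.
Step 3. [r7c2∈{1,2,4,5,7}] 2 has one home in col 2: r7c2. So r7c2=2.
Step 4. [r4c3∈{3,5,7}] r4c3 is the only open cell in box 4 admitting 3 ⇒ r4c3=3.
Step 5. [r4c9∈{7}] only 7 remains possible at r4c9 ⇒ r4c9=7.
Step 6. [r3c8∈{1,6,9}] r3c8 is the only open cell in row 3 admitting 6, so r3c8=6.
Step 7. [r5c6∈{6}] r5c6's peers cover all but 6 ⇒ r5c6=6.
Step 8. [r2c6∈{9}] only 9 remains possible at r2c6 ⇒ r2c6=9.
Step 9. [r3c1∈{5}] nothing but 5 survives at r3c1, so r3c1=5.
Step 10. [r6c8∈{1}] r6c8 has the single candidate 1. So r6c8=1.
Step 11. [r6c7∈{3}] only 3 remains possible at r6c7, so r6c7=3.
Step 12. [r1c1∈{2,3,7}] 3 has one home in row 1: r1c1. So r1c1=3.
Step 13. [r3c7∈{1,9}] 9 has one home in row 3: r3c7. So r3c7=9.
Step 14. [r5c8∈{4,8}] across row 5, 8 lands solely at r5c8, so r5c8=8.
Step 15. [r1c8∈{7}] nothing but 7 survives at r1c8 ⇒ r1c8=7.
Step 16. [r1c5∈{2,5}] across row 1, 2 lands solely at r1c5 ⇒ r1c5=2.
Step 17. [r2c7∈{1}] r2c7 has the single candidate 1. So r2c7=1.
Step 18. [r2c3∈{7}] nothing but 7 survives at r2c3, so r2c3=7.
Step 19. [r7c1∈{4,7}] 7 has one home in row 7: r7c1 ⇒ r7c1=7.
Step 20. [r7c8∈{4,9}] 4 has one home in row 7: r7c8. So r7c8=4.
Step 21. [r9c4∈{2,9}] in col 4, 2 fits only at r9c4 ⇒ r9c4=2.
Step 22. [r9c3∈{5,9}] 9 has one home in row 9: r9c3. So r9c3=9.
Step 23. [r4c2∈{4,5}] 5 has one home in row 4: r4c2. So r4c2=5.
Step 24. [r8c3∈{1}] only 1 remains possible at r8c3 ⇒ r8c3=1.
Step 25. [r8c9∈{8}] r8c9 is down to just 8 ⇒ r8c9=8.
Step 26. [r9c7∈{7}] r9c7 is down to just 7 ⇒ r9c7=7.
Step 27. [r4c8∈{2}] only 2 remains possible at r4c8 ⇒ r4c8=2.
Step 28. [r8c1∈{4}] r8c1 is down to just 4, so r8c1=4.
Step 29. [r7c3∈{5}] r7c3 is down to just 5. So r7c3=5.
Step 30. [r7c5∈{3}] r7c5 has the single candidate 3 ⇒ r7c5=3.
Step 31. [r2c4∈{6}] r2c4 is down to just 6. So r2c4=6.
Step 32. [r6c2∈{7}] r6c2's peers cover all but 7 ⇒ r6c2=7.
Step 33. [r7c4∈{9}] nothing but 9 survives at r7c4, so r7c4=9.
Step 34. [r2c1∈{2}] only 2 remains possible at r2c1, so r2c1=2.
Step 35. [r6c5∈{5}] r6c5 is down to just 5, so r6c5=5.
Step 36. [r1c7∈{8}] r1c7's peers cover all but 8, so r1c7=8.
Step 37. [r2c9∈{3}] r2c9's peers cover all but 3 ⇒ r2c9=3.
Step 38. [r8c5∈{6}] only 6 remains possible at r8c5 ⇒ r8c5=6.
Step 39. [r9c6∈{4}] r9c6 is down to just 4 ⇒ r9c6=4.
Step 40. [r6c9∈{6}] r6c9 is down to just 6. So r6c9=6.
Step 41. [r9c9∈{5}] r9c9 is down to just 5, so r9c9=5.
Step 42. [r1c6∈{5}] only 5 remains possible at r1c6. So r1c6=5.
Step 43. [r5c2∈{4}] r5c2 is down to just 4 ⇒ r5c2=4.
Step 44. [r5c4∈{3}] r5c4 has the single candidate 3. So r5c4=3.
Step 45. [r9c1∈{8}] nothing but 8 survives at r9c1. So r9c1=8.
Step 46. [r8c8∈{9}] r8c8 is down to just 9 ⇒ r8c8=9.
Step 47. [r8c7∈{2}] r8c7's peers cover all but 2, so r8c7=2.
Step 48. [r4c7∈{4}] only 4 remains possible at r4c7, so r4c7=4.
Step 49. [r3c2∈{1}] r3c2 is down to just 1 ⇒ r3c2=1.
Step 50. [r8c6∈{7}] r8c6 is down to just 7, so r8c6=7.
Step 51. [r7c9∈{1}] nothing but 1 survives at r7c9. So r7c9=1.

Answer: 3 9 6 1 2 5 8 7 4 / 2 8 7 6 4 9 1 5 3 / 5 1 4 7 8 3 9 6 2 / 6 5 3 8 9 1 4 2 7 / 1 4 2 3 7 6 5 8 9 / 9 7 8 4 5 2 3 1 6 / 7 2 5 9 3 8 6 4 1 / 4 3 1 5 6 7 2 9 8 / 8 6 9 2 1 4 7 3 5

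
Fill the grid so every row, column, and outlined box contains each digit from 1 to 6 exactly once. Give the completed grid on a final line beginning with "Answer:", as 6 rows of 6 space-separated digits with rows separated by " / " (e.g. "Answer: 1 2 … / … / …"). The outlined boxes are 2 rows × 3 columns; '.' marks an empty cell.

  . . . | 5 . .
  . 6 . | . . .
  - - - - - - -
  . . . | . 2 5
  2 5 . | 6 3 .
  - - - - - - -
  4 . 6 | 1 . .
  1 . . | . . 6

Step 1. [r1c1∈{3}] only 3 remains possible at r1c1. So r1c1=3.
Step 2. [r3c4∈{4}] r3c4's peers cover all but 4. So r3c4=4.
Step 3. [r1c2∈{1,2,4}] col 2 places 4 nowhere but r1c2, so r1c2=4.
Step 4. [r6c3∈{2,3,5}] r6c3 is the only open cell in box 5 admitting 5 ⇒ r6c3=5.
Step 5. [r2c6∈{1,2,3,4}] r2c6 is the only open cell in col 6 admitting 4 ⇒ r2c6=4.
Step 6. [r2c5∈{1}] r2c5 has the single candidate 1, so r2c5=1.
Step 7. [r5c6∈{2,3}] across col 6, 3 lands solely at r5c6, so r5c6=3.
Step 8. [r1c3∈{1,2}] 1 has one home in row 1: r1c3 ⇒ r1c3=1.
Step 9. [r6c2∈{2,3}] row 6 places 3 nowhere but r6c2, so r6c2=3.
Step 10. [r2c3∈{2}] r2c3's peers cover all but 2, so r2c3=2.
Step 11. [r4c6∈{1}] r4c6 has the single candidate 1, so r4c6=1.
Step 12. [r3c2∈{1}] r3c2's peers cover all but 1. So r3c2=1.
Step 13. [r6c5∈{4}] r6c5 has the single candidate 4 ⇒ r6c5=4.
Step 14. [r1c5∈{6}] only 6 remains possible at r1c5. So r1c5=6.
Step 15. [r4c3∈{4}] r4c3's peers cover all but 4, so r4c3=4.
Step 16. [r1c6∈{2}] r1c6 has the single candidate 2, so r1c6=2.
Step 17. [r3c3∈{3}] only 3 remains possible at r3c3. So r3c3=3.
Step 18. [r6c4∈{2}] only 2 remains possible at r6c4. So r6c4=2.
Step 19. [r2c1∈{5}] r2c1 is down to just 5. So r2c1=5.
Step 20. [r3c1∈{6}] nothing but 6 survives at r3c1. So r3c1=6.
Step 21. [r2c4∈{3}] r2c4's peers cover all but 3. So r2c4=3.
Step 22. [r5c5∈{5}] r5c5 is down to just 5, so r5c5=5.
Step 23. [r5c2∈{2}] r5c2 is down to just 2, so r5c2=2.

Answer: 3 4 1 5 6 2 / 5 6 2 3 1 4 / 6 1 3 4 2 5 / 2 5 4 6 3 1 / 4 2 6 1 5 3 / 1 3 5 2 4 6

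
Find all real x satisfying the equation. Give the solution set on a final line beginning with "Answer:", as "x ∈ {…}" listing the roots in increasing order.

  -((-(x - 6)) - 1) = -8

Step 1. [-((-(x - 6)) - 1) = -8] LHS negated; negate both sides, so neg: (-(x - 6)) - 1 = 8.
Step 2. [(-(x - 6)) - 1 = 8] the outer -1 inverts by adding 1. So sub: -(x - 6) = 9.
Step 3. [-(x - 6) = 9] leading − — multiply by −1 ⇒ neg: x - 6 = -9.
Step 4. [x - 6 = -9] the outer -6 inverts by adding 6 ⇒ sub: x = -3.

Answer: x ∈ {-3}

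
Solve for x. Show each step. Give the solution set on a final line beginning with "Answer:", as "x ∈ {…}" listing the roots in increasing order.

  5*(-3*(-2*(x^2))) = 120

Step 1. [5*(-3*(-2*(x^2))) = 120] divide by the outer 5 ⇒ div: -3*(-2*(x^2)) = 24.
Step 2. [-3*(-2*(x^2)) = 24] LHS = -3·(…); ÷-3 both sides. So div: -2*(x^2) = -8.
Step 3. [-2*(x^2) = -8] -2·(inner) — divide through by -2 ⇒ div: x^2 = 4.
Step 4. [x^2 = 4] √ both sides: 4 ≥ 0 gives two branches ⇒ sqrt: x = 2 or -2.

Answer: x ∈ {-2, 2}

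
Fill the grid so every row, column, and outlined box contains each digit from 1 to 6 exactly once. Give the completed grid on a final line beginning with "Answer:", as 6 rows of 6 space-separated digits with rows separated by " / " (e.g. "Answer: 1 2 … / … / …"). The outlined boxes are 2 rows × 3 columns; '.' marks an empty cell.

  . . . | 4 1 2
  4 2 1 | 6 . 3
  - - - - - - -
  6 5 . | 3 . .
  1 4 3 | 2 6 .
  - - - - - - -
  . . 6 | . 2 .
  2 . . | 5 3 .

Step 1. [r5c4∈{1}] r5c4 is down to just 1 ⇒ r5c4=1.
Step 2. [r5c6∈{4}] nothing but 4 survives at r5c6 ⇒ r5c6=4.
Step 3. [r5c1∈{3,5}] across row 5, 5 lands solely at r5c1, so r5c1=5.
Step 4. [r5c2∈{3}] nothing but 3 survives at r5c2 ⇒ r5c2=3.
Step 5. [r1c3∈{5}] r1c3 has the single candidate 5. So r1c3=5.
Step 6. [r2c5∈{5}] r2c5's peers cover all but 5, so r2c5=5.
Step 7. [r3c6∈{1}] r3c6 has the single candidate 1, so r3c6=1.
Step 8. [r1c2∈{6}] nothing but 6 survives at r1c2, so r1c2=6.
Step 9. [r6c6∈{6}] r6c6's peers cover all but 6. So r6c6=6.
Step 10. [r1c1∈{3}] r1c1 is down to just 3. So r1c1=3.
Step 11. [r6c3∈{4}] r6c3 has the single candidate 4 ⇒ r6c3=4.
Step 12. [r3c3∈{2}] r3c3's peers cover all but 2. So r3c3=2.
Step 13. [r4c6∈{5}] only 5 remains possible at r4c6 ⇒ r4c6=5.
Step 14. [r3c5∈{4}] r3c5 is down to just 4, so r3c5=4.
Step 15. [r6c2∈{1}] r6c2 has the single candidate 1 ⇒ r6c2=1.

Answer: 3 6 5 4 1 2 / 4 2 1 6 5 3 / 6 5 2 3 4 1 / 1 4 3 2 6 5 / 5 3 6 1 2 4 / 2 1 4 5 3 6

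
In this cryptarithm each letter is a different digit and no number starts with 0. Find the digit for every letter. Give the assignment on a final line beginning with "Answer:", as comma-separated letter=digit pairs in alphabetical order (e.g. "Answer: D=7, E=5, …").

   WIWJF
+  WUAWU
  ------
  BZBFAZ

Step 1. [col 1: F + U ≡ Z (mod 10)] column 1 (F + U ≡ Z (mod 10), carry-in 0) doesn't pin Z yet; pick Z=3 and continue. So Z=3.
Step 2. [col 1: F + U ≡ Z (mod 10)] column 1 (F + U ≡ Z (mod 10), carry-in 0) doesn't pin F yet; pick F=9 and continue, so F=9.
Step 3. [B] the sum has 6 digits but both addends have 5; that extra leading digit B is the final carry, namely 1 ⇒ B=1.
Step 4. [col 1: F + U ≡ Z (mod 10)] from column 1 (F=9, Z=3, carry-in 0, digits 1,3,9 already taken and all letters distinct): U must equal 4. So U=4.
Step 5. [col 2: J + W ≡ A (mod 10)] several values work for W in column 2 (J + W ≡ A (mod 10), carry-in 1); try W=6, so W=6.
Step 6. [col 2: J + W ≡ A (mod 10)] A=2 is one option consistent with column 2 (J + W ≡ A (mod 10), carry-in 1) — take it ⇒ A=2.
Step 7. [col 2: J + W ≡ A (mod 10)] column 2 reads J+W+carry(1)=A with W=6, A=2; with digits 1,2,3,4,6,9 already taken and all letters distinct, the only value for J is 5, so J=5.
Step 8. [col 4: I + U ≡ B (mod 10)] from column 4 (U=4, B=1, carry-in 0, digits 1,2,3,4,5,6,9 already taken and all letters distinct): I must equal 7. So I=7.

Answer: A=2, B=1, F=9, I=7, J=5, U=4, W=6, Z=3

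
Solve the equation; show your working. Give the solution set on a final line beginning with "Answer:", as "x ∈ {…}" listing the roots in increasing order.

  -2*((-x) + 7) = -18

Step 1. [-2*((-x) + 7) = -18] leading coefficient -2: divide by -2, so div: (-x) + 7 = 9.
Step 2. [(-x) + 7 = 9] 7 comes off first (subtract 7), so sub: -x = 2.
Step 3. [-x = 2] LHS negated; negate both sides. So neg: x = -2.

Answer: x ∈ {-2}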